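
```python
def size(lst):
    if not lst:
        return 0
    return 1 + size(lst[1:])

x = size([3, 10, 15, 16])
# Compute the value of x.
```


size([3, 10, 15, 16])
= 1 + size([10, 15, 16])
= 1 + 1 + size([15, 16])
= 1 + 1 + 1 + size([16])
= 1 + 1 + 1 + 1 + size([])
= 1 + 1 + 1 + 1 + 0
= 4


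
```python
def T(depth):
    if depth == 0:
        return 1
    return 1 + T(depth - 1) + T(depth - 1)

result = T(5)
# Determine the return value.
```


T(5)
= 1 + T(4) + T(4)
= 1 + 2 * T(4)
T(k) = 2^(k+1) - 1
T(0) = 1
T(1) = 3
T(2) = 7
T(3) = 15
T(4) = 31
T(5) = 2^6 - 1 = 63


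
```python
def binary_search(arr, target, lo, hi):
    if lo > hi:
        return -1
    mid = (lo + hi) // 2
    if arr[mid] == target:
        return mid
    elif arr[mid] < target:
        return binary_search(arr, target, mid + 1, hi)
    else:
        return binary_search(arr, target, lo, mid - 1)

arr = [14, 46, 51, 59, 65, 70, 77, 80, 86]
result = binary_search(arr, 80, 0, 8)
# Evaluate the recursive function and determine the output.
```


binary_search(arr, 80, 0, 8)
lo=0, hi=8, mid=4, arr[mid]=65
65 < 80, search right half
lo=5, hi=8, mid=6, arr[mid]=77
77 < 80, search right half
lo=7, hi=8, mid=7, arr[mid]=80
arr[7] == 80, found at index 7
= 7


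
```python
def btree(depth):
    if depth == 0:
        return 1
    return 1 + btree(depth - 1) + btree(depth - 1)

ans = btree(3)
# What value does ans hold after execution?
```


btree(3)
= 1 + btree(2) + btree(2)
= 1 + 2 * btree(2)
btree(k) = 2^(k+1) - 1
btree(0) = 1
btree(1) = 3
btree(2) = 7
btree(3) = 15
btree(3) = 2^4 - 1 = 15


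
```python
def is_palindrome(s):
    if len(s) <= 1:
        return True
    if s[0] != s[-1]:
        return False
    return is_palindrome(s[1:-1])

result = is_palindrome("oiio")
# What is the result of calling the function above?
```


is_palindrome("oiio")
"oiio": s[0]='o' == s[-1]='o' -> is_palindrome("ii")
"ii": s[0]='i' == s[-1]='i' -> is_palindrome("")
"": len <= 1 -> True
= True


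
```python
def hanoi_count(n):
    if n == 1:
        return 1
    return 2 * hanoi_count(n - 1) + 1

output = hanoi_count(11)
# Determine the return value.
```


hanoi_count(11)
= 2 * hanoi_count(10) + 1
= 2 * (2 * hanoi_count(9) + 1) + 1
= 2 * (2 * (2 * hanoi_count(8) + 1) + 1) + 1
= 2 * (2 * (2 * (2 * hanoi_count(7) + 1) + 1) + 1) + 1
= 2 * (2 * (2 * (2 * (2 * hanoi_count(6) + 1) + 1) + 1) + 1) + 1
= 2 * (2 * (2 * (2 * (2 * (2 * hanoi_count(5) + 1) + 1) + 1) + 1) + 1) + 1
= 2 * (2 * (2 * (2 * (2 * (2 * (2 * hanoi_count(4) + 1) + 1) + 1) + 1) + 1) + 1) + 1
= 2 * (2 * (2 * (2 * (2 * (2 * (2 * (2 * hanoi_count(3) + 1) + 1) + 1) + 1) + 1) + 1) + 1) + 1
= 2 * (2 * (2 * (2 * (2 * (2 * (2 * (2 * (2 * hanoi_count(2) + 1) + 1) + 1) + 1) + 1) + 1) + 1) + 1) + 1
= 2 * (2 * (2 * (2 * (2 * (2 * (2 * (2 * (2 * (2 * hanoi_count(1) + 1) + 1) + 1) + 1) + 1) + 1) + 1) + 1) + 1) + 1
Now compute bottom-up:
hanoi_count(1) = 1
hanoi_count(2) = 2 * 1 + 1 = 3
hanoi_count(3) = 2 * 3 + 1 = 7
hanoi_count(4) = 2 * 7 + 1 = 15
hanoi_count(5) = 2 * 15 + 1 = 31
hanoi_count(6) = 2 * 31 + 1 = 63
hanoi_count(7) = 2 * 63 + 1 = 127
hanoi_count(8) = 2 * 127 + 1 = 255
hanoi_count(9) = 2 * 255 + 1 = 511
hanoi_count(10) = 2 * 511 + 1 = 1023
hanoi_count(11) = 2 * 1023 + 1 = 2047
= 2047


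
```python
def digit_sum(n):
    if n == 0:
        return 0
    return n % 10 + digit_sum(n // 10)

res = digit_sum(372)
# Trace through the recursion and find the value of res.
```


digit_sum(372)
= 2 + digit_sum(37)
= 2 + 7 + digit_sum(3)
= 2 + 7 + 3 + digit_sum(0)
= 2 + 7 + 3 + 0
= 12


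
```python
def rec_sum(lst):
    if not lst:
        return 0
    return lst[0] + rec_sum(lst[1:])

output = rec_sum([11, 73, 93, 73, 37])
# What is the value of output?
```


rec_sum([11, 73, 93, 73, 37])
= 11 + rec_sum([73, 93, 73, 37])
= 11 + 73 + rec_sum([93, 73, 37])
= 11 + 73 + 93 + rec_sum([73, 37])
= 11 + 73 + 93 + 73 + rec_sum([37])
= 11 + 73 + 93 + 73 + 37 + rec_sum([])
= 11 + 73 + 93 + 73 + 37 + 0
= 287


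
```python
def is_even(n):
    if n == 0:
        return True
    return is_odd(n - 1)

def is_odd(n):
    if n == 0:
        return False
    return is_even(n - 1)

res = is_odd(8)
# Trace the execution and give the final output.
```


is_odd(8)
= is_even(7)
= is_odd(6)
= is_even(5)
= is_odd(4)
= is_even(3)
= is_odd(2)
= is_even(1)
= is_odd(0)
n == 0: return False
= False


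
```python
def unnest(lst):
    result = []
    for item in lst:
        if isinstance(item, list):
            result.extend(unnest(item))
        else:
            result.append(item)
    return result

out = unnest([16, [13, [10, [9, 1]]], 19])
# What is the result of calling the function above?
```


unnest([16, [13, [10, [9, 1]]], 19])
Processing each element:
  16 is not a list -> append 16
  [13, [10, [9, 1]]] is a list -> unnest recursively -> [13, 10, 9, 1]
  19 is not a list -> append 19
= [16, 13, 10, 9, 1, 19]


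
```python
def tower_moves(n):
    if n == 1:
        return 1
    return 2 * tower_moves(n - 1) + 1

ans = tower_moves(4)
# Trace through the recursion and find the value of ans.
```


tower_moves(4)
= 2 * tower_moves(3) + 1
= 2 * (2 * tower_moves(2) + 1) + 1
= 2 * (2 * (2 * tower_moves(1) + 1) + 1) + 1
Now compute bottom-up:
tower_moves(1) = 1
tower_moves(2) = 2 * 1 + 1 = 3
tower_moves(3) = 2 * 3 + 1 = 7
tower_moves(4) = 2 * 7 + 1 = 15
= 15


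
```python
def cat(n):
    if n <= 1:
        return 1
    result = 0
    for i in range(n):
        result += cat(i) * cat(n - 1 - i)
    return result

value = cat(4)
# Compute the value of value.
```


cat(4)
= sum of cat(i) * cat(4-1-i) for i in 0..3
First compute sub-values bottom-up:
  cat(0) = 1, cat(1) = 1
  cat(2) = 1*1 + 1*1 = 2
  cat(3) = 1*2 + 1*1 + 2*1 = 5
Now cat(4):
  cat(0)*cat(3) = 1*5 = 5
  cat(1)*cat(2) = 1*2 = 2
  cat(2)*cat(1) = 2*1 = 2
  cat(3)*cat(0) = 5*1 = 5
= 5 + 2 + 2 + 5
= 14


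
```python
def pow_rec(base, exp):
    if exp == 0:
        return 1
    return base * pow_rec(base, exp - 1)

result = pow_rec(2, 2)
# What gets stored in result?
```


pow_rec(2, 2)
= 2 * pow_rec(2, 1)
= 2 * 2 * pow_rec(2, 0)
= 2 * 2 * 1
= 4


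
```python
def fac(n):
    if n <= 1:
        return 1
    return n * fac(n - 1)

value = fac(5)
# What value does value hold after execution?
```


fac(5)
= 5 * fac(4)
= 5 * 4 * fac(3)
= 5 * 4 * 3 * fac(2)
= 5 * 4 * 3 * 2 * fac(1)
= 5 * 4 * 3 * 2 * 1
= 120


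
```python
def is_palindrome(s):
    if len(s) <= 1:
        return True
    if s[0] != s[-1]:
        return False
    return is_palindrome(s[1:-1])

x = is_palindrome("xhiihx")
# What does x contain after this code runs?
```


is_palindrome("xhiihx")
"xhiihx": s[0]='x' == s[-1]='x' -> is_palindrome("hiih")
"hiih": s[0]='h' == s[-1]='h' -> is_palindrome("ii")
"ii": s[0]='i' == s[-1]='i' -> is_palindrome("")
"": len <= 1 -> True
= True


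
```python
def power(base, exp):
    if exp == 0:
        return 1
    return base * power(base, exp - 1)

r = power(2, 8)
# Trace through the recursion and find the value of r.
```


power(2, 8)
= 2 * power(2, 7)
= 2 * 2 * power(2, 6)
= 2 * 2 * 2 * power(2, 5)
= 2 * 2 * 2 * 2 * power(2, 4)
= 2 * 2 * 2 * 2 * 2 * power(2, 3)
= 2 * 2 * 2 * 2 * 2 * 2 * power(2, 2)
= 2 * 2 * 2 * 2 * 2 * 2 * 2 * power(2, 1)
= 2 * 2 * 2 * 2 * 2 * 2 * 2 * 2 * power(2, 0)
= 2 * 2 * 2 * 2 * 2 * 2 * 2 * 2 * 1
= 256


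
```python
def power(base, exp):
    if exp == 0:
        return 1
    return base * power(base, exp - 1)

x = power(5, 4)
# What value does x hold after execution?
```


power(5, 4)
= 5 * power(5, 3)
= 5 * 5 * power(5, 2)
= 5 * 5 * 5 * power(5, 1)
= 5 * 5 * 5 * 5 * power(5, 0)
= 5 * 5 * 5 * 5 * 1
= 625


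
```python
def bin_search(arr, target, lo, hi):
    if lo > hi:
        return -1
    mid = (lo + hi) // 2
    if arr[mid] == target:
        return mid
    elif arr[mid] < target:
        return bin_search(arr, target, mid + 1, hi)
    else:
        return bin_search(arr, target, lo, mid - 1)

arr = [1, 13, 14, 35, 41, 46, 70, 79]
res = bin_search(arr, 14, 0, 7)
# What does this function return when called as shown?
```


bin_search(arr, 14, 0, 7)
lo=0, hi=7, mid=3, arr[mid]=35
35 > 14, search left half
lo=0, hi=2, mid=1, arr[mid]=13
13 < 14, search right half
lo=2, hi=2, mid=2, arr[mid]=14
arr[2] == 14, found at index 2
= 2


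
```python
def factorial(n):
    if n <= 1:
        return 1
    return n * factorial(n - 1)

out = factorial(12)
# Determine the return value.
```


factorial(12)
= 12 * factorial(11)
= 12 * 11 * factorial(10)
= 12 * 11 * 10 * factorial(9)
= 12 * 11 * 10 * 9 * factorial(8)
= 12 * 11 * 10 * 9 * 8 * factorial(7)
= 12 * 11 * 10 * 9 * 8 * 7 * factorial(6)
= 12 * 11 * 10 * 9 * 8 * 7 * 6 * factorial(5)
= 12 * 11 * 10 * 9 * 8 * 7 * 6 * 5 * factorial(4)
= 12 * 11 * 10 * 9 * 8 * 7 * 6 * 5 * 4 * factorial(3)
= 12 * 11 * 10 * 9 * 8 * 7 * 6 * 5 * 4 * 3 * factorial(2)
= 12 * 11 * 10 * 9 * 8 * 7 * 6 * 5 * 4 * 3 * 2 * factorial(1)
= 12 * 11 * 10 * 9 * 8 * 7 * 6 * 5 * 4 * 3 * 2 * 1
= 479001600


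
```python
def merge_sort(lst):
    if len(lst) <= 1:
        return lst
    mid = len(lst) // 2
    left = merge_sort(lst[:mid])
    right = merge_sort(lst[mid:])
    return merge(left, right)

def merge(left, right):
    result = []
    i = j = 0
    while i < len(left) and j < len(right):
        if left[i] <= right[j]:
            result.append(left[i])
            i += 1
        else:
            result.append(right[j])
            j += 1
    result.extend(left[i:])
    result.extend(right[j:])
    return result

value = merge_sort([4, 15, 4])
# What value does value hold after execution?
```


merge_sort([4, 15, 4])
Split into [4] and [15, 4]
Left sorted: [4]
Right sorted: [4, 15]
Merge [4] and [4, 15]
= [4, 4, 15]


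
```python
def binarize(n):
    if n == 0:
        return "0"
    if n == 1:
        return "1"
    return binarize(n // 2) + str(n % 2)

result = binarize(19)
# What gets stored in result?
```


binarize(19)
= binarize(9) + "1"
= binarize(4) + "1" + "1"
= binarize(2) + "0" + "1" + "1"
= binarize(1) + "0" + "0" + "1" + "1"
= "1" + "0" + "0" + "1" + "1"
= "10011"


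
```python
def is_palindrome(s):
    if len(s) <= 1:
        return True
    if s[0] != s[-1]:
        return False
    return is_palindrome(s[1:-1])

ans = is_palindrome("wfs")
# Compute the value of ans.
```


is_palindrome("wfs")
"wfs": s[0]='w' != s[-1]='s' -> False
= False


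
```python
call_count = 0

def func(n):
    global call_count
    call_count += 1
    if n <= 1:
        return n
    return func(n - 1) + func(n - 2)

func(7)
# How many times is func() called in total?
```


func(7) calls func(6) and func(5); each non-base call branches into two more.
Let C(k) = total number of calls made by func(k), including the call to func(k) itself.
Base cases: C(0) = 1, C(1) = 1
Recurrence: C(k) = 1 + C(k-1) + C(k-2)
  C(2) = 1 + C(1) + C(0) = 1 + 1 + 1 = 3
  C(3) = 1 + C(2) + C(1) = 1 + 3 + 1 = 5
  C(4) = 1 + C(3) + C(2) = 1 + 5 + 3 = 9
  C(5) = 1 + C(4) + C(3) = 1 + 9 + 5 = 15
  C(6) = 1 + C(5) + C(4) = 1 + 15 + 9 = 25
  C(7) = 1 + C(6) + C(5) = 1 + 25 + 15 = 41
Total calls = C(7) = 41


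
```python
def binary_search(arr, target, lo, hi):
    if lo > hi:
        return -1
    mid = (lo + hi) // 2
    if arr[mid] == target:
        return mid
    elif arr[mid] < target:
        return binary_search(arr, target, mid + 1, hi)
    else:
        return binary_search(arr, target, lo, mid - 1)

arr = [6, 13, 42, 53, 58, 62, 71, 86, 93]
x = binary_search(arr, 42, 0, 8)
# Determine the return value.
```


binary_search(arr, 42, 0, 8)
lo=0, hi=8, mid=4, arr[mid]=58
58 > 42, search left half
lo=0, hi=3, mid=1, arr[mid]=13
13 < 42, search right half
lo=2, hi=3, mid=2, arr[mid]=42
arr[2] == 42, found at index 2
= 2


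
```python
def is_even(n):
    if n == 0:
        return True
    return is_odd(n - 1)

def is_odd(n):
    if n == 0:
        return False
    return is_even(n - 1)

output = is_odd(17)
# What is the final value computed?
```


is_odd(17)
= is_even(16)
= is_odd(15)
= is_even(14)
= is_odd(13)
= is_even(12)
= is_odd(11)
= is_even(10)
= is_odd(9)
= is_even(8)
= is_odd(7)
= is_even(6)
= is_odd(5)
= is_even(4)
= is_odd(3)
= is_even(2)
= is_odd(1)
= is_even(0)
n == 0: return True
= True


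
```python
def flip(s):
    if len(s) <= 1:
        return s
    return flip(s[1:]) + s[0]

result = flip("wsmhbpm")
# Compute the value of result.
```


flip("wsmhbpm")
= flip("smhbpm") + "w"
= flip("mhbpm") + "s" + "w"
= flip("hbpm") + "m" + "s" + "w"
= flip("bpm") + "h" + "m" + "s" + "w"
= flip("pm") + "b" + "h" + "m" + "s" + "w"
= flip("m") + "p" + "b" + "h" + "m" + "s" + "w"
= "m" + "p" + "b" + "h" + "m" + "s" + "w"
= "mpbhmsw"


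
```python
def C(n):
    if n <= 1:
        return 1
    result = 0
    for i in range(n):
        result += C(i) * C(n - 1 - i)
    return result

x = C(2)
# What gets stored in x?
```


C(2)
= sum of C(i) * C(2-1-i) for i in 0..1
  C(0)*C(1) = 1*1 = 1
  C(1)*C(0) = 1*1 = 1
= 1 + 1
= 2


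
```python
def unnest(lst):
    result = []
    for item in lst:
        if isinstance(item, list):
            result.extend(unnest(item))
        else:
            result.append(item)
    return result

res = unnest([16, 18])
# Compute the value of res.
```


unnest([16, 18])
Processing each element:
  16 is not a list -> append 16
  18 is not a list -> append 18
= [16, 18]


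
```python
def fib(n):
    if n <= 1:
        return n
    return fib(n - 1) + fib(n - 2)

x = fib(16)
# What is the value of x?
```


fib(16)
= fib(15) + fib(14)
= (fib(14) + fib(13)) + fib(14)
Computing bottom-up: fib(0)=0, fib(1)=1, fib(2)=1, fib(3)=2, fib(4)=3, fib(5)=5, fib(6)=8, fib(7)=13, fib(8)=21, fib(9)=34, fib(10)=55, fib(11)=89, fib(12)=144, fib(13)=233, fib(14)=377, fib(15)=610, fib(16)=987
= 987


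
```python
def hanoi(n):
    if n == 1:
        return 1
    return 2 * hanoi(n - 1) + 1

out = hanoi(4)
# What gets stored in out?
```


hanoi(4)
= 2 * hanoi(3) + 1
= 2 * (2 * hanoi(2) + 1) + 1
= 2 * (2 * (2 * hanoi(1) + 1) + 1) + 1
Now compute bottom-up:
hanoi(1) = 1
hanoi(2) = 2 * 1 + 1 = 3
hanoi(3) = 2 * 3 + 1 = 7
hanoi(4) = 2 * 7 + 1 = 15
= 15


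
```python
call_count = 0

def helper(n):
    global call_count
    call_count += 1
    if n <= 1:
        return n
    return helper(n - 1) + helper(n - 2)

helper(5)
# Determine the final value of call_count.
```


helper(5) calls helper(4) and helper(3); each non-base call branches into two more.
Let C(k) = total number of calls made by helper(k), including the call to helper(k) itself.
Base cases: C(0) = 1, C(1) = 1
Recurrence: C(k) = 1 + C(k-1) + C(k-2)
  C(2) = 1 + C(1) + C(0) = 1 + 1 + 1 = 3
  C(3) = 1 + C(2) + C(1) = 1 + 3 + 1 = 5
  C(4) = 1 + C(3) + C(2) = 1 + 5 + 3 = 9
  C(5) = 1 + C(4) + C(3) = 1 + 9 + 5 = 15
Total calls = C(5) = 15


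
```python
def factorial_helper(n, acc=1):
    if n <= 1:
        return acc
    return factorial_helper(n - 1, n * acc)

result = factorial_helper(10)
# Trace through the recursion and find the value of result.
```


factorial_helper(10, 1)
= factorial_helper(9, 10 * 1) = factorial_helper(9, 10)
= factorial_helper(8, 9 * 10) = factorial_helper(8, 90)
= factorial_helper(7, 8 * 90) = factorial_helper(7, 720)
= factorial_helper(6, 7 * 720) = factorial_helper(6, 5040)
= factorial_helper(5, 6 * 5040) = factorial_helper(5, 30240)
= factorial_helper(4, 5 * 30240) = factorial_helper(4, 151200)
= factorial_helper(3, 4 * 151200) = factorial_helper(3, 604800)
= factorial_helper(2, 3 * 604800) = factorial_helper(2, 1814400)
= factorial_helper(1, 2 * 1814400) = factorial_helper(1, 3628800)
n <= 1, return acc = 3628800


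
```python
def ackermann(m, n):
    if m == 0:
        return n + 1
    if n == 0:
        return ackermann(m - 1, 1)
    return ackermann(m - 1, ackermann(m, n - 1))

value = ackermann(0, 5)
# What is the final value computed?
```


ackermann(0, 5)
m == 0: return 5 + 1 = 6
= 6


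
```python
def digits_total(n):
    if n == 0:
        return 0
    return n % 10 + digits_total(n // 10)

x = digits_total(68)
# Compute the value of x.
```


digits_total(68)
= 8 + digits_total(6)
= 8 + 6 + digits_total(0)
= 8 + 6 + 0
= 14


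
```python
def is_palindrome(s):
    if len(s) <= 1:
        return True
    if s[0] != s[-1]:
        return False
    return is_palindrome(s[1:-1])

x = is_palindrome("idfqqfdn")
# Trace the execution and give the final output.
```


is_palindrome("idfqqfdn")
"idfqqfdn": s[0]='i' != s[-1]='n' -> False
= False


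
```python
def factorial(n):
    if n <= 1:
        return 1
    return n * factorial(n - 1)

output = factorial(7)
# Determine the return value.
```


factorial(7)
= 7 * factorial(6)
= 7 * 6 * factorial(5)
= 7 * 6 * 5 * factorial(4)
= 7 * 6 * 5 * 4 * factorial(3)
= 7 * 6 * 5 * 4 * 3 * factorial(2)
= 7 * 6 * 5 * 4 * 3 * 2 * factorial(1)
= 7 * 6 * 5 * 4 * 3 * 2 * 1
= 5040


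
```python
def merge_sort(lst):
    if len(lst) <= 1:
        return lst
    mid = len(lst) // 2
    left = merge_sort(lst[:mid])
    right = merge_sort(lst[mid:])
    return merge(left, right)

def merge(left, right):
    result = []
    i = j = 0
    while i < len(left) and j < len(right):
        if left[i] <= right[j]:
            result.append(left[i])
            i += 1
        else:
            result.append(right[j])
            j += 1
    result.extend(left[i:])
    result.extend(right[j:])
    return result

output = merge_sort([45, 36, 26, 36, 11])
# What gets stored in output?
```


merge_sort([45, 36, 26, 36, 11])
Split into [45, 36] and [26, 36, 11]
Left sorted: [36, 45]
Right sorted: [11, 26, 36]
Merge [36, 45] and [11, 26, 36]
= [11, 26, 36, 36, 45]


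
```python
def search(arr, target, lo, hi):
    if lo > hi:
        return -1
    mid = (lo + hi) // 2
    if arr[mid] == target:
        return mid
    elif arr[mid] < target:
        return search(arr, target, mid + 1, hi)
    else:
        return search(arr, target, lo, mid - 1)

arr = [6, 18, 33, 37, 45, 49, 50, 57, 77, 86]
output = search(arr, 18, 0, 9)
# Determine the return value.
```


search(arr, 18, 0, 9)
lo=0, hi=9, mid=4, arr[mid]=45
45 > 18, search left half
lo=0, hi=3, mid=1, arr[mid]=18
arr[1] == 18, found at index 1
= 1


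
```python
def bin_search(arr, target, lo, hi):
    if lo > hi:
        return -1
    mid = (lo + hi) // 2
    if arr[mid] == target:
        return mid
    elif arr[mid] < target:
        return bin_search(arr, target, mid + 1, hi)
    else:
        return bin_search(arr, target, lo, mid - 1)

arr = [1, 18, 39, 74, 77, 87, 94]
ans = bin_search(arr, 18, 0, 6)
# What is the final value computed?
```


bin_search(arr, 18, 0, 6)
lo=0, hi=6, mid=3, arr[mid]=74
74 > 18, search left half
lo=0, hi=2, mid=1, arr[mid]=18
arr[1] == 18, found at index 1
= 1


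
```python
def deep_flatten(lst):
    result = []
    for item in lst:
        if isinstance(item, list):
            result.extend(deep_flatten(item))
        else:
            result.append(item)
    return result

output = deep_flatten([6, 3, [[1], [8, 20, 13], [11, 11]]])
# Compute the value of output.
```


deep_flatten([6, 3, [[1], [8, 20, 13], [11, 11]]])
Processing each element:
  6 is not a list -> append 6
  3 is not a list -> append 3
  [[1], [8, 20, 13], [11, 11]] is a list -> deep_flatten recursively -> [1, 8, 20, 13, 11, 11]
= [6, 3, 1, 8, 20, 13, 11, 11]


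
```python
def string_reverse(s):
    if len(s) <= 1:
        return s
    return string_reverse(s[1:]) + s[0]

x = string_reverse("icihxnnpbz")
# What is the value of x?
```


string_reverse("icihxnnpbz")
= string_reverse("cihxnnpbz") + "i"
= string_reverse("ihxnnpbz") + "c" + "i"
= string_reverse("hxnnpbz") + "i" + "c" + "i"
= string_reverse("xnnpbz") + "h" + "i" + "c" + "i"
= string_reverse("nnpbz") + "x" + "h" + "i" + "c" + "i"
= string_reverse("npbz") + "n" + "x" + "h" + "i" + "c" + "i"
= string_reverse("pbz") + "n" + "n" + "x" + "h" + "i" + "c" + "i"
= string_reverse("bz") + "p" + "n" + "n" + "x" + "h" + "i" + "c" + "i"
= string_reverse("z") + "b" + "p" + "n" + "n" + "x" + "h" + "i" + "c" + "i"
= "z" + "b" + "p" + "n" + "n" + "x" + "h" + "i" + "c" + "i"
= "zbpnnxhici"


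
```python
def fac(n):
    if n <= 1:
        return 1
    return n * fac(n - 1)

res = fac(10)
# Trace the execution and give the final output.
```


fac(10)
= 10 * fac(9)
= 10 * 9 * fac(8)
= 10 * 9 * 8 * fac(7)
= 10 * 9 * 8 * 7 * fac(6)
= 10 * 9 * 8 * 7 * 6 * fac(5)
= 10 * 9 * 8 * 7 * 6 * 5 * fac(4)
= 10 * 9 * 8 * 7 * 6 * 5 * 4 * fac(3)
= 10 * 9 * 8 * 7 * 6 * 5 * 4 * 3 * fac(2)
= 10 * 9 * 8 * 7 * 6 * 5 * 4 * 3 * 2 * fac(1)
= 10 * 9 * 8 * 7 * 6 * 5 * 4 * 3 * 2 * 1
= 3628800


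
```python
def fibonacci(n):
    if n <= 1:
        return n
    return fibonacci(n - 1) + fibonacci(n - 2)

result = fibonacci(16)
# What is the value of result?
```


fibonacci(16)
= fibonacci(15) + fibonacci(14)
= (fibonacci(14) + fibonacci(13)) + fibonacci(14)
Computing bottom-up: fibonacci(0)=0, fibonacci(1)=1, fibonacci(2)=1, fibonacci(3)=2, fibonacci(4)=3, fibonacci(5)=5, fibonacci(6)=8, fibonacci(7)=13, fibonacci(8)=21, fibonacci(9)=34, fibonacci(10)=55, fibonacci(11)=89, fibonacci(12)=144, fibonacci(13)=233, fibonacci(14)=377, fibonacci(15)=610, fibonacci(16)=987
= 987


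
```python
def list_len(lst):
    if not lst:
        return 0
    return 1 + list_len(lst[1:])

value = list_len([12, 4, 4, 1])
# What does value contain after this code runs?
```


list_len([12, 4, 4, 1])
= 1 + list_len([4, 4, 1])
= 1 + 1 + list_len([4, 1])
= 1 + 1 + 1 + list_len([1])
= 1 + 1 + 1 + 1 + list_len([])
= 1 + 1 + 1 + 1 + 0
= 4


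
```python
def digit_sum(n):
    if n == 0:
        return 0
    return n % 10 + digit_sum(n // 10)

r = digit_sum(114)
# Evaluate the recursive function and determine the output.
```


digit_sum(114)
= 4 + digit_sum(11)
= 4 + 1 + digit_sum(1)
= 4 + 1 + 1 + digit_sum(0)
= 4 + 1 + 1 + 0
= 6


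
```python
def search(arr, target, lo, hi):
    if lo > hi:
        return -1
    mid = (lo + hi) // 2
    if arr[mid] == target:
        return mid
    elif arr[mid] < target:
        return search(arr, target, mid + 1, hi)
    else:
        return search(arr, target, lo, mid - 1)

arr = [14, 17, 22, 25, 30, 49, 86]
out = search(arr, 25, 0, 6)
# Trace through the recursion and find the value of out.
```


search(arr, 25, 0, 6)
lo=0, hi=6, mid=3, arr[mid]=25
arr[3] == 25, found at index 3
= 3


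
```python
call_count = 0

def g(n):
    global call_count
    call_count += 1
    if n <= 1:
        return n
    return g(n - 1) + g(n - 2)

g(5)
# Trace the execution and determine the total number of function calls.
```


g(5) calls g(4) and g(3); each non-base call branches into two more.
Let C(k) = total number of calls made by g(k), including the call to g(k) itself.
Base cases: C(0) = 1, C(1) = 1
Recurrence: C(k) = 1 + C(k-1) + C(k-2)
  C(2) = 1 + C(1) + C(0) = 1 + 1 + 1 = 3
  C(3) = 1 + C(2) + C(1) = 1 + 3 + 1 = 5
  C(4) = 1 + C(3) + C(2) = 1 + 5 + 3 = 9
  C(5) = 1 + C(4) + C(3) = 1 + 9 + 5 = 15
Total calls = C(5) = 15


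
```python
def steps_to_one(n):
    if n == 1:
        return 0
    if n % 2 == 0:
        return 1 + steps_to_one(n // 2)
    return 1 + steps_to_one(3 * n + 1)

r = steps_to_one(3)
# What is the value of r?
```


steps_to_one(3)
3 is odd -> 3*3+1 = 10 -> steps_to_one(10)
10 is even -> steps_to_one(5)
5 is odd -> 3*5+1 = 16 -> steps_to_one(16)
16 is even -> steps_to_one(8)
8 is even -> steps_to_one(4)
4 is even -> steps_to_one(2)
2 is even -> steps_to_one(1)
Reached 1 after 7 steps
= 7


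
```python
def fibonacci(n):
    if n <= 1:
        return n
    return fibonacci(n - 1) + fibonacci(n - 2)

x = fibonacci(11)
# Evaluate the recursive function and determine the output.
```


fibonacci(11)
= fibonacci(10) + fibonacci(9)
= (fibonacci(9) + fibonacci(8)) + fibonacci(9)
Computing bottom-up: fibonacci(0)=0, fibonacci(1)=1, fibonacci(2)=1, fibonacci(3)=2, fibonacci(4)=3, fibonacci(5)=5, fibonacci(6)=8, fibonacci(7)=13, fibonacci(8)=21, fibonacci(9)=34, fibonacci(10)=55, fibonacci(11)=89
= 89


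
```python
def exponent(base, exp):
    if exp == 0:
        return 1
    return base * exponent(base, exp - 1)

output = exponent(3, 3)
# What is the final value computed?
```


exponent(3, 3)
= 3 * exponent(3, 2)
= 3 * 3 * exponent(3, 1)
= 3 * 3 * 3 * exponent(3, 0)
= 3 * 3 * 3 * 1
= 27


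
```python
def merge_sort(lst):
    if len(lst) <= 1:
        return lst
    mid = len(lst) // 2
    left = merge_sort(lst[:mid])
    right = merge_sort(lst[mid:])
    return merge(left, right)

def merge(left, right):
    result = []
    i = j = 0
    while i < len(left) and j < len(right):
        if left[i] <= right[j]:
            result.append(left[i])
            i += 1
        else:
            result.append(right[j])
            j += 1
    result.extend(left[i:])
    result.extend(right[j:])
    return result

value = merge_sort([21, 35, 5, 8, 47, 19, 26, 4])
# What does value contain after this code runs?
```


merge_sort([21, 35, 5, 8, 47, 19, 26, 4])
Split into [21, 35, 5, 8] and [47, 19, 26, 4]
Left sorted: [5, 8, 21, 35]
Right sorted: [4, 19, 26, 47]
Merge [5, 8, 21, 35] and [4, 19, 26, 47]
= [4, 5, 8, 19, 21, 26, 35, 47]


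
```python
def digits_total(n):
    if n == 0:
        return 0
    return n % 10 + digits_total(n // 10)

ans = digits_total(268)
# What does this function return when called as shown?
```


digits_total(268)
= 8 + digits_total(26)
= 8 + 6 + digits_total(2)
= 8 + 6 + 2 + digits_total(0)
= 8 + 6 + 2 + 0
= 16


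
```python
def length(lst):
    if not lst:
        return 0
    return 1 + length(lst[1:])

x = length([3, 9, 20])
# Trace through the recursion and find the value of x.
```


length([3, 9, 20])
= 1 + length([9, 20])
= 1 + 1 + length([20])
= 1 + 1 + 1 + length([])
= 1 + 1 + 1 + 0
= 3


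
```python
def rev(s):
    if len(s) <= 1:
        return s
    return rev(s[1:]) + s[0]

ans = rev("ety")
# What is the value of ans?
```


rev("ety")
= rev("ty") + "e"
= rev("y") + "t" + "e"
= "y" + "t" + "e"
= "yte"


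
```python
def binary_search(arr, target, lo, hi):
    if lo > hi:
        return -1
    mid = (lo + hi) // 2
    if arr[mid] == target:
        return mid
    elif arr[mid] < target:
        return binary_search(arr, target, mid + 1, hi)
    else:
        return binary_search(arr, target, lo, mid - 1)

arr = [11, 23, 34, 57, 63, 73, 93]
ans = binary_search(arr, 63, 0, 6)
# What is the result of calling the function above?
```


binary_search(arr, 63, 0, 6)
lo=0, hi=6, mid=3, arr[mid]=57
57 < 63, search right half
lo=4, hi=6, mid=5, arr[mid]=73
73 > 63, search left half
lo=4, hi=4, mid=4, arr[mid]=63
arr[4] == 63, found at index 4
= 4


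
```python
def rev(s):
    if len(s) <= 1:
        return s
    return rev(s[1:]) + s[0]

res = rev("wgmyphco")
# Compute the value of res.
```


rev("wgmyphco")
= rev("gmyphco") + "w"
= rev("myphco") + "g" + "w"
= rev("yphco") + "m" + "g" + "w"
= rev("phco") + "y" + "m" + "g" + "w"
= rev("hco") + "p" + "y" + "m" + "g" + "w"
= rev("co") + "h" + "p" + "y" + "m" + "g" + "w"
= rev("o") + "c" + "h" + "p" + "y" + "m" + "g" + "w"
= "o" + "c" + "h" + "p" + "y" + "m" + "g" + "w"
= "ochpymgw"


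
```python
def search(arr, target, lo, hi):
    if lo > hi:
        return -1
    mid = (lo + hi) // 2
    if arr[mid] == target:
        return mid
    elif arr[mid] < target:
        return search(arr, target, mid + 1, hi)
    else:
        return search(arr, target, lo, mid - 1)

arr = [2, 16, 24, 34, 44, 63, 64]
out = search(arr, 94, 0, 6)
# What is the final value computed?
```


search(arr, 94, 0, 6)
lo=0, hi=6, mid=3, arr[mid]=34
34 < 94, search right half
lo=4, hi=6, mid=5, arr[mid]=63
63 < 94, search right half
lo=6, hi=6, mid=6, arr[mid]=64
64 < 94, search right half
lo > hi, target not found, return -1
= -1


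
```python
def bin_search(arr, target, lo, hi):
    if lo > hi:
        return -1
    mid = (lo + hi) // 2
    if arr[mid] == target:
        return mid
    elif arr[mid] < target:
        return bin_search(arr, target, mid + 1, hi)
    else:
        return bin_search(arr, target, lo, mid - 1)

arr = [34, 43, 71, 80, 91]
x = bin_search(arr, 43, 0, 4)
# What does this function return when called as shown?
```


bin_search(arr, 43, 0, 4)
lo=0, hi=4, mid=2, arr[mid]=71
71 > 43, search left half
lo=0, hi=1, mid=0, arr[mid]=34
34 < 43, search right half
lo=1, hi=1, mid=1, arr[mid]=43
arr[1] == 43, found at index 1
= 1


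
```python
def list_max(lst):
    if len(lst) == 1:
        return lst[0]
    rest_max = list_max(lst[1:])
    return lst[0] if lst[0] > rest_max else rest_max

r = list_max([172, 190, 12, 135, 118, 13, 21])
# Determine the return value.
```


list_max([172, 190, 12, 135, 118, 13, 21])
= compare 172 with list_max([190, 12, 135, 118, 13, 21])
= compare 190 with list_max([12, 135, 118, 13, 21])
= compare 12 with list_max([135, 118, 13, 21])
= compare 135 with list_max([118, 13, 21])
= compare 118 with list_max([13, 21])
= compare 13 with list_max([21])
Base: list_max([21]) = 21
compare 13 with 21: max = 21
compare 118 with 21: max = 118
compare 135 with 118: max = 135
compare 12 with 135: max = 135
compare 190 with 135: max = 190
compare 172 with 190: max = 190
= 190


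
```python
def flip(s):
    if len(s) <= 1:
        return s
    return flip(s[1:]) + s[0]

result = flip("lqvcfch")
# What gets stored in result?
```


flip("lqvcfch")
= flip("qvcfch") + "l"
= flip("vcfch") + "q" + "l"
= flip("cfch") + "v" + "q" + "l"
= flip("fch") + "c" + "v" + "q" + "l"
= flip("ch") + "f" + "c" + "v" + "q" + "l"
= flip("h") + "c" + "f" + "c" + "v" + "q" + "l"
= "h" + "c" + "f" + "c" + "v" + "q" + "l"
= "hcfcvql"


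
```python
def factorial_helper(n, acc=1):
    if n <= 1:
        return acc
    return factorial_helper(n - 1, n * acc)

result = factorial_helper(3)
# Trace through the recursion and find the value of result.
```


factorial_helper(3, 1)
= factorial_helper(2, 3 * 1) = factorial_helper(2, 3)
= factorial_helper(1, 2 * 3) = factorial_helper(1, 6)
n <= 1, return acc = 6


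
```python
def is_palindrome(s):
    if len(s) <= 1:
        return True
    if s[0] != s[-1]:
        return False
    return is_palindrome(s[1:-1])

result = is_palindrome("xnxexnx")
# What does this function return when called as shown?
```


is_palindrome("xnxexnx")
"xnxexnx": s[0]='x' == s[-1]='x' -> is_palindrome("nxexn")
"nxexn": s[0]='n' == s[-1]='n' -> is_palindrome("xex")
"xex": s[0]='x' == s[-1]='x' -> is_palindrome("e")
"e": len <= 1 -> True
= True


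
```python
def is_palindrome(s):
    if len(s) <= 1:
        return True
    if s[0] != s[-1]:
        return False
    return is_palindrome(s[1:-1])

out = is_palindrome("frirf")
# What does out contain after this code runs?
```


is_palindrome("frirf")
"frirf": s[0]='f' == s[-1]='f' -> is_palindrome("rir")
"rir": s[0]='r' == s[-1]='r' -> is_palindrome("i")
"i": len <= 1 -> True
= True


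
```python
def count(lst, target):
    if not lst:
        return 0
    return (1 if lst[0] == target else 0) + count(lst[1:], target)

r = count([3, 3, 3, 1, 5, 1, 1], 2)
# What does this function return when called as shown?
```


count([3, 3, 3, 1, 5, 1, 1], 2)
lst[0]=3 != 2: 0 + count([3, 3, 1, 5, 1, 1], 2)
lst[0]=3 != 2: 0 + count([3, 1, 5, 1, 1], 2)
lst[0]=3 != 2: 0 + count([1, 5, 1, 1], 2)
lst[0]=1 != 2: 0 + count([5, 1, 1], 2)
lst[0]=5 != 2: 0 + count([1, 1], 2)
lst[0]=1 != 2: 0 + count([1], 2)
lst[0]=1 != 2: 0 + count([], 2)
= 0


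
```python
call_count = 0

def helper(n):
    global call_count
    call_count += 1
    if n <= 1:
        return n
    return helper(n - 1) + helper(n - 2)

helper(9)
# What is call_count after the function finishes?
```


helper(9) calls helper(8) and helper(7); each non-base call branches into two more.
Let C(k) = total number of calls made by helper(k), including the call to helper(k) itself.
Base cases: C(0) = 1, C(1) = 1
Recurrence: C(k) = 1 + C(k-1) + C(k-2)
  C(2) = 1 + C(1) + C(0) = 1 + 1 + 1 = 3
  C(3) = 1 + C(2) + C(1) = 1 + 3 + 1 = 5
  C(4) = 1 + C(3) + C(2) = 1 + 5 + 3 = 9
  C(5) = 1 + C(4) + C(3) = 1 + 9 + 5 = 15
  C(6) = 1 + C(5) + C(4) = 1 + 15 + 9 = 25
  C(7) = 1 + C(6) + C(5) = 1 + 25 + 15 = 41
  C(8) = 1 + C(7) + C(6) = 1 + 41 + 25 = 67
  C(9) = 1 + C(8) + C(7) = 1 + 67 + 41 = 109
Total calls = C(9) = 109


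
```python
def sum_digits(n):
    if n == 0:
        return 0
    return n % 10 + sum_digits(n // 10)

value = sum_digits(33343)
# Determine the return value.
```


sum_digits(33343)
= 3 + sum_digits(3334)
= 3 + 4 + sum_digits(333)
= 3 + 4 + 3 + sum_digits(33)
= 3 + 4 + 3 + 3 + sum_digits(3)
= 3 + 4 + 3 + 3 + 3 + sum_digits(0)
= 3 + 4 + 3 + 3 + 3 + 0
= 16


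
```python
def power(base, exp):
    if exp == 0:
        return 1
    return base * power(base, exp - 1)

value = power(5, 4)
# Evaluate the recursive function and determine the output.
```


power(5, 4)
= 5 * power(5, 3)
= 5 * 5 * power(5, 2)
= 5 * 5 * 5 * power(5, 1)
= 5 * 5 * 5 * 5 * power(5, 0)
= 5 * 5 * 5 * 5 * 1
= 625


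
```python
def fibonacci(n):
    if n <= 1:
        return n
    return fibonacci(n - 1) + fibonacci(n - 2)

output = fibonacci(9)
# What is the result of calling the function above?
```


fibonacci(9)
= fibonacci(8) + fibonacci(7)
= (fibonacci(7) + fibonacci(6)) + fibonacci(7)
Computing bottom-up: fibonacci(0)=0, fibonacci(1)=1, fibonacci(2)=1, fibonacci(3)=2, fibonacci(4)=3, fibonacci(5)=5, fibonacci(6)=8, fibonacci(7)=13, fibonacci(8)=21, fibonacci(9)=34
= 34


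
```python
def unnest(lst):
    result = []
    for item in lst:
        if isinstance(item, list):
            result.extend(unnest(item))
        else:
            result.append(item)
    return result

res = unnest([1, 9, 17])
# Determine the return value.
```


unnest([1, 9, 17])
Processing each element:
  1 is not a list -> append 1
  9 is not a list -> append 9
  17 is not a list -> append 17
= [1, 9, 17]


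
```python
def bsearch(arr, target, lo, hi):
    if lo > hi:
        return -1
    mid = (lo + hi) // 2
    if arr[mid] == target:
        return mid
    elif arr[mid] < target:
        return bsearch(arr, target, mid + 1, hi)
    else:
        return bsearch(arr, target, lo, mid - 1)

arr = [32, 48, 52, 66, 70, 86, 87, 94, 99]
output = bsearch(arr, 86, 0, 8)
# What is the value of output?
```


bsearch(arr, 86, 0, 8)
lo=0, hi=8, mid=4, arr[mid]=70
70 < 86, search right half
lo=5, hi=8, mid=6, arr[mid]=87
87 > 86, search left half
lo=5, hi=5, mid=5, arr[mid]=86
arr[5] == 86, found at index 5
= 5


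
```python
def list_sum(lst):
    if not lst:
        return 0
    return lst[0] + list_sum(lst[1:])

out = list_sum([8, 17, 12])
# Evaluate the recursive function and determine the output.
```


list_sum([8, 17, 12])
= 8 + list_sum([17, 12])
= 8 + 17 + list_sum([12])
= 8 + 17 + 12 + list_sum([])
= 8 + 17 + 12 + 0
= 37


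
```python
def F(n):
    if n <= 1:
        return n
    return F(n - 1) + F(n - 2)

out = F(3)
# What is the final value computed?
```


F(3)
= F(2) + F(1)
Computing bottom-up: F(0)=0, F(1)=1, F(2)=1, F(3)=2
= 2


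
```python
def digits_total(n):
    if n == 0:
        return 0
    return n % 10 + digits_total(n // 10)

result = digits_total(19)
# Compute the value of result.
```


digits_total(19)
= 9 + digits_total(1)
= 9 + 1 + digits_total(0)
= 9 + 1 + 0
= 10


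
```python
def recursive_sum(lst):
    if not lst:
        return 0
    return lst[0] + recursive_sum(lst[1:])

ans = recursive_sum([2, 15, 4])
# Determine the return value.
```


recursive_sum([2, 15, 4])
= 2 + recursive_sum([15, 4])
= 2 + 15 + recursive_sum([4])
= 2 + 15 + 4 + recursive_sum([])
= 2 + 15 + 4 + 0
= 21


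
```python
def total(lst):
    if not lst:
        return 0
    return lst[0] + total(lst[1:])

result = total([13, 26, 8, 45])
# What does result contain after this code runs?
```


total([13, 26, 8, 45])
= 13 + total([26, 8, 45])
= 13 + 26 + total([8, 45])
= 13 + 26 + 8 + total([45])
= 13 + 26 + 8 + 45 + total([])
= 13 + 26 + 8 + 45 + 0
= 92


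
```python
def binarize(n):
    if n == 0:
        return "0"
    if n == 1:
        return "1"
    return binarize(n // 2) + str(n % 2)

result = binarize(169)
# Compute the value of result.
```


binarize(169)
= binarize(84) + "1"
= binarize(42) + "0" + "1"
= binarize(21) + "0" + "0" + "1"
= binarize(10) + "1" + "0" + "0" + "1"
= binarize(5) + "0" + "1" + "0" + "0" + "1"
= binarize(2) + "1" + "0" + "1" + "0" + "0" + "1"
= binarize(1) + "0" + "1" + "0" + "1" + "0" + "0" + "1"
= "1" + "0" + "1" + "0" + "1" + "0" + "0" + "1"
= "10101001"


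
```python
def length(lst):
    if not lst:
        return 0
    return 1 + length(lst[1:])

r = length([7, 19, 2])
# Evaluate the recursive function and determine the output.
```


length([7, 19, 2])
= 1 + length([19, 2])
= 1 + 1 + length([2])
= 1 + 1 + 1 + length([])
= 1 + 1 + 1 + 0
= 3


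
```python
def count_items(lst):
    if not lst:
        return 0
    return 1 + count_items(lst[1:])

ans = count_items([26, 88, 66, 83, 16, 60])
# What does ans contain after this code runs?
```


count_items([26, 88, 66, 83, 16, 60])
= 1 + count_items([88, 66, 83, 16, 60])
= 1 + 1 + count_items([66, 83, 16, 60])
= 1 + 1 + 1 + count_items([83, 16, 60])
= 1 + 1 + 1 + 1 + count_items([16, 60])
= 1 + 1 + 1 + 1 + 1 + count_items([60])
= 1 + 1 + 1 + 1 + 1 + 1 + count_items([])
= 1 + 1 + 1 + 1 + 1 + 1 + 0
= 6


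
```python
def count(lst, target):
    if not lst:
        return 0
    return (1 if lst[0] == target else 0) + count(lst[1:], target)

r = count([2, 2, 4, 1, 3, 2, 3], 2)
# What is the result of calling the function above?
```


count([2, 2, 4, 1, 3, 2, 3], 2)
lst[0]=2 == 2: 1 + count([2, 4, 1, 3, 2, 3], 2)
lst[0]=2 == 2: 1 + count([4, 1, 3, 2, 3], 2)
lst[0]=4 != 2: 0 + count([1, 3, 2, 3], 2)
lst[0]=1 != 2: 0 + count([3, 2, 3], 2)
lst[0]=3 != 2: 0 + count([2, 3], 2)
lst[0]=2 == 2: 1 + count([3], 2)
lst[0]=3 != 2: 0 + count([], 2)
= 3


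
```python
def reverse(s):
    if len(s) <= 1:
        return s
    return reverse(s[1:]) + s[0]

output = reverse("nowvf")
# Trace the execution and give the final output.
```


reverse("nowvf")
= reverse("owvf") + "n"
= reverse("wvf") + "o" + "n"
= reverse("vf") + "w" + "o" + "n"
= reverse("f") + "v" + "w" + "o" + "n"
= "f" + "v" + "w" + "o" + "n"
= "fvwon"


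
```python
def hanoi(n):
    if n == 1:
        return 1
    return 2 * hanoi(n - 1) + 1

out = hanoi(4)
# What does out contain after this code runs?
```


hanoi(4)
= 2 * hanoi(3) + 1
= 2 * (2 * hanoi(2) + 1) + 1
= 2 * (2 * (2 * hanoi(1) + 1) + 1) + 1
Now compute bottom-up:
hanoi(1) = 1
hanoi(2) = 2 * 1 + 1 = 3
hanoi(3) = 2 * 3 + 1 = 7
hanoi(4) = 2 * 7 + 1 = 15
= 15


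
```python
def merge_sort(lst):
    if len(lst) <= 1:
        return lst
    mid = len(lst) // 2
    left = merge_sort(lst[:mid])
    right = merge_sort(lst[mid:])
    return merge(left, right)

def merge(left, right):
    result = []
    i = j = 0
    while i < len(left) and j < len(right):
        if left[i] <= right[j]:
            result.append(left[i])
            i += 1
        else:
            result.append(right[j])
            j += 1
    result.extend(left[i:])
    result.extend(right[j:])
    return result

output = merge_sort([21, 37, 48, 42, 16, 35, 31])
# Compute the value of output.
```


merge_sort([21, 37, 48, 42, 16, 35, 31])
Split into [21, 37, 48] and [42, 16, 35, 31]
Left sorted: [21, 37, 48]
Right sorted: [16, 31, 35, 42]
Merge [21, 37, 48] and [16, 31, 35, 42]
= [16, 21, 31, 35, 37, 42, 48]


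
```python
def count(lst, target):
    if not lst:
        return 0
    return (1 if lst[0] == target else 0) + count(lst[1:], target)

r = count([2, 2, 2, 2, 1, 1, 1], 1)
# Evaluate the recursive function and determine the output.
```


count([2, 2, 2, 2, 1, 1, 1], 1)
lst[0]=2 != 1: 0 + count([2, 2, 2, 1, 1, 1], 1)
lst[0]=2 != 1: 0 + count([2, 2, 1, 1, 1], 1)
lst[0]=2 != 1: 0 + count([2, 1, 1, 1], 1)
lst[0]=2 != 1: 0 + count([1, 1, 1], 1)
lst[0]=1 == 1: 1 + count([1, 1], 1)
lst[0]=1 == 1: 1 + count([1], 1)
lst[0]=1 == 1: 1 + count([], 1)
= 3


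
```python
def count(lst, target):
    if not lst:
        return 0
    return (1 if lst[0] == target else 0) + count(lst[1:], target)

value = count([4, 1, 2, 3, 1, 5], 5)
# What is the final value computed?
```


count([4, 1, 2, 3, 1, 5], 5)
lst[0]=4 != 5: 0 + count([1, 2, 3, 1, 5], 5)
lst[0]=1 != 5: 0 + count([2, 3, 1, 5], 5)
lst[0]=2 != 5: 0 + count([3, 1, 5], 5)
lst[0]=3 != 5: 0 + count([1, 5], 5)
lst[0]=1 != 5: 0 + count([5], 5)
lst[0]=5 == 5: 1 + count([], 5)
= 1
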